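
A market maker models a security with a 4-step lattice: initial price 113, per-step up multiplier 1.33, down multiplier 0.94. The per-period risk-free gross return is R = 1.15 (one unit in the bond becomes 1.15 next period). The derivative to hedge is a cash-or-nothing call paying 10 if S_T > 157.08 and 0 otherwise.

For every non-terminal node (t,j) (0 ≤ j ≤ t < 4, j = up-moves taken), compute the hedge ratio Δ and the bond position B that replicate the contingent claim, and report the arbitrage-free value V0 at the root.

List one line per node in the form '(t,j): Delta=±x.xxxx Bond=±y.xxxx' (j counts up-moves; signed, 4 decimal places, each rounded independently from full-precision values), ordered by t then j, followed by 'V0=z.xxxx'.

(0,0): Delta=0.0513 Bond=-1.5540
(1,0): Delta=0.0907 Bond=-5.9706
(1,1): Delta=0.0275 Bond=1.7987
(2,0): Delta=0.1202 Bond=-9.8135
(2,1): Delta=0.0728 Bond=-4.3400
(2,2): Delta=0.0000 Bond=7.5614
(3,0): Delta=0.0000 Bond=0.0000
(3,1): Delta=0.1931 Bond=-20.9588
(3,2): Delta=0.0000 Bond=8.6957
(3,3): Delta=0.0000 Bond=8.6957
V0=4.2474

Risk-neutral probability p* = (R−d)/(u−d) = (1.15−0.94)/(1.33−0.94) = 0.5385.
Terminal payoffs: V(4,0)=0.0000, V(4,1)=0.0000, V(4,2)=10.0000, V(4,3)=10.0000, V(4,4)=10.0000
  t=3,j=0: stock 93.8560 → up 124.8285 (V=0.0000), down 88.2246 (V=0.0000). Price 0.0000; hedge Δ=0.0000, bond B=0.0000.
  t=3,j=1: stock 132.7962 → up 176.6190 (V=10.0000), down 124.8285 (V=0.0000). Price 4.6823; hedge Δ=0.1931, bond B=-20.9588.
  t=3,j=2: stock 187.8926 → up 249.8971 (V=10.0000), down 176.6190 (V=10.0000). Price 8.6957; hedge Δ=0.0000, bond B=8.6957.
  t=3,j=3: stock 265.8480 → up 353.5778 (V=10.0000), down 249.8971 (V=10.0000). Price 8.6957; hedge Δ=0.0000, bond B=8.6957.
  t=2,j=0: stock 99.8468 → up 132.7962 (V=4.6823), down 93.8560 (V=0.0000). Price 2.1924; hedge Δ=0.1202, bond B=-9.8135.
  t=2,j=1: stock 141.2726 → up 187.8926 (V=8.6957), down 132.7962 (V=4.6823). Price 5.9507; hedge Δ=0.0728, bond B=-4.3400.
  t=2,j=2: stock 199.8857 → up 265.8480 (V=8.6957), down 187.8926 (V=8.6957). Price 7.5614; hedge Δ=0.0000, bond B=7.5614.
  t=1,j=0: stock 106.2200 → up 141.2726 (V=5.9507), down 99.8468 (V=2.1924). Price 3.6662; hedge Δ=0.0907, bond B=-5.9706.
  t=1,j=1: stock 150.2900 → up 199.8857 (V=7.5614), down 141.2726 (V=5.9507). Price 5.9287; hedge Δ=0.0275, bond B=1.7987.
  t=0,j=0: stock 113.0000 → up 150.2900 (V=5.9287), down 106.2200 (V=3.6662). Price 4.2474; hedge Δ=0.0513, bond B=-1.5540.
Check: Δ(0,0)·S0 + B(0,0) = 4.2474 = V0.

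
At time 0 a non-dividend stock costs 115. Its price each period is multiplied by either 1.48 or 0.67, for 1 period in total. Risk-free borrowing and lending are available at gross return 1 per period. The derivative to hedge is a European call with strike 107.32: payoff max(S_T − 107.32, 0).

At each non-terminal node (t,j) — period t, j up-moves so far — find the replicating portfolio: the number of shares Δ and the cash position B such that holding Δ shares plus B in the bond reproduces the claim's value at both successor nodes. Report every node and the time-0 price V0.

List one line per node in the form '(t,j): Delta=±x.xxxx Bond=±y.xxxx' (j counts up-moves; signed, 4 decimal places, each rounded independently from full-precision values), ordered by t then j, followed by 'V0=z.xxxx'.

(0,0): Delta=0.6750 Bond=-52.0119
V0=25.6178

Under the risk-neutral measure, an up-move has probability p* = (R−d)/(u−d) = 0.4074 and values discount at R = 1.
At expiry t=1: V(1,0)=0.0000, V(1,1)=62.8800
  t=0,j=0: stock 115.0000 → up 170.2000 (V=62.8800), down 77.0500 (V=0.0000). Price 25.6178; hedge Δ=0.6750, bond B=-52.0119.
Root portfolio cost Δ·115+B reproduces V0=25.6178.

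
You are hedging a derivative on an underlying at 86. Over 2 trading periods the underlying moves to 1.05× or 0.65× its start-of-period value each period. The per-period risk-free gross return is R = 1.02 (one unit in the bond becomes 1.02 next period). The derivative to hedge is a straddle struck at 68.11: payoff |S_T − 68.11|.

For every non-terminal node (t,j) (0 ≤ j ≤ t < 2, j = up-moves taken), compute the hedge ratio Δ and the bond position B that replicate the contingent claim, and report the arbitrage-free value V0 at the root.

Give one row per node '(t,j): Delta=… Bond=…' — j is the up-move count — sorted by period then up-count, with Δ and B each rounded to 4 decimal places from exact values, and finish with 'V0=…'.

The replicating-portfolio and risk-neutral prices coincide; use p* = (1.02−0.65)/(1.05−0.65) = 0.9250 for the latter.
Payoff layer (t=2): V(2,0)=31.7750, V(2,1)=9.4150, V(2,2)=26.7050
  t=1,j=0: stock 55.9000 → up 58.6950 (V=9.4150), down 36.3350 (V=31.7750). Price 10.8745; hedge Δ=-1.0000, bond B=66.7745.
  t=1,j=1: stock 90.3000 → up 94.8150 (V=26.7050), down 58.6950 (V=9.4150). Price 24.9100; hedge Δ=0.4787, bond B=-18.3150.
  t=0,j=0: stock 86.0000 → up 90.3000 (V=24.9100), down 55.9000 (V=10.8745). Price 23.3896; hedge Δ=0.4080, bond B=-11.6993.
Root portfolio cost Δ·86+B reproduces V0=23.3896.

(0,0): Delta=0.4080 Bond=-11.6993
(1,0): Delta=-1.0000 Bond=66.7745
(1,1): Delta=0.4787 Bond=-18.3150
V0=23.3896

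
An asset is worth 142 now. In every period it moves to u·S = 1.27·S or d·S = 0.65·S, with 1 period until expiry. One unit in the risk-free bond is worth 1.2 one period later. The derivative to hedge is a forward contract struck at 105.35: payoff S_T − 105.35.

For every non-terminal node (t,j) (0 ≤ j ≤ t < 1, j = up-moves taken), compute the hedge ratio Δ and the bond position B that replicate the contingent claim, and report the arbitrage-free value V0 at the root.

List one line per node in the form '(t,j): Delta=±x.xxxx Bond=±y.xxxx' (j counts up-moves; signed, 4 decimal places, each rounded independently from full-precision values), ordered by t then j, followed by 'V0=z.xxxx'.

Since d<R<u, set p* = (R−d)/(u−d) = 0.8871; price each node as the discounted p*-expectation of its children.
Terminal payoffs: V(1,0)=-13.0500, V(1,1)=74.9900
(0,0): S=142.0000. Δ = (V_up−V_dn)/(S_up−S_dn) = (74.9900−-13.0500)/(180.3400−92.3000) = 1.0000. V = [p*·74.9900 + (1−p*)·-13.0500]/1.2 = 54.2083. B = V − Δ·S = -87.7917.
Self-financing check: at every node Δ·S+B equals the discounted successor values.

(0,0): Delta=1.0000 Bond=-87.7917
V0=54.2083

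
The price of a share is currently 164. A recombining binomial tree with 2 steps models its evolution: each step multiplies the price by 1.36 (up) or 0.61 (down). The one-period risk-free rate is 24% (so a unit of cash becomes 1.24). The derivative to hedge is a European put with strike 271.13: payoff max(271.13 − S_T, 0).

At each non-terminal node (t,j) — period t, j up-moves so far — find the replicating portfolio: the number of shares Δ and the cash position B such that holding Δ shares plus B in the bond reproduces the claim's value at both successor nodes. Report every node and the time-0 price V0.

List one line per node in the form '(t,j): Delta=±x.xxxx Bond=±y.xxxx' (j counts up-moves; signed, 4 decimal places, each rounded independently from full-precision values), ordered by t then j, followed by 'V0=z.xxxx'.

(0,0): Delta=-0.8226 Bond=162.0239
(1,0): Delta=-1.0000 Bond=218.6532
(1,1): Delta=-0.8075 Bond=197.5299
V0=27.1117

No-arbitrage ⇒ martingale measure with p* = (R−d)/(u−d) = 0.8400.
Terminal values V(2,·): V(2,0)=210.1056, V(2,1)=135.0756, V(2,2)=0.0000
(1,0): S=100.0400. Δ = (V_up−V_dn)/(S_up−S_dn) = (135.0756−210.1056)/(136.0544−61.0244) = -1.0000. V = [p*·135.0756 + (1−p*)·210.1056]/1.24 = 118.6132. B = V − Δ·S = 218.6532.
(1,1): S=223.0400. Δ = (V_up−V_dn)/(S_up−S_dn) = (0.0000−135.0756)/(303.3344−136.0544) = -0.8075. V = [p*·0.0000 + (1−p*)·135.0756]/1.24 = 17.4291. B = V − Δ·S = 197.5299.
(0,0): S=164.0000. Δ = (V_up−V_dn)/(S_up−S_dn) = (17.4291−118.6132)/(223.0400−100.0400) = -0.8226. V = [p*·17.4291 + (1−p*)·118.6132]/1.24 = 27.1117. B = V − Δ·S = 162.0239.
Check: Δ(0,0)·S0 + B(0,0) = 27.1117 = V0.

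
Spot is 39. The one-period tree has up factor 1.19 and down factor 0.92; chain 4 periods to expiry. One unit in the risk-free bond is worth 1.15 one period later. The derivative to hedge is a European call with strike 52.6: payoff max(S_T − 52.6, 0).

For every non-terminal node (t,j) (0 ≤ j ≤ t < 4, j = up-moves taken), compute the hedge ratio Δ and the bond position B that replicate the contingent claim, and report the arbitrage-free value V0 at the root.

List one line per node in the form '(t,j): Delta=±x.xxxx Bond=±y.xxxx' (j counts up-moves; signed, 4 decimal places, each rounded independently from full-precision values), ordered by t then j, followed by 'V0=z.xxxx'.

(0,0): Delta=0.8433 Bond=-23.5311
(1,0): Delta=0.4454 Bond=-12.7842
(1,1): Delta=0.8968 Bond=-29.5436
(2,0): Delta=0.0000 Bond=0.0000
(2,1): Delta=0.5053 Bond=-17.2587
(2,2): Delta=0.9494 Bond=-36.8824
(3,0): Delta=0.0000 Bond=0.0000
(3,1): Delta=0.0000 Bond=0.0000
(3,2): Delta=0.5732 Bond=-23.2993
(3,3): Delta=1.0000 Bond=-45.7391
V0=9.3567

Under the risk-neutral measure, an up-move has probability p* = (R−d)/(u−d) = 0.8519 and values discount at R = 1.15.
Terminal values V(4,·): V(4,0)=0.0000, V(4,1)=0.0000, V(4,2)=0.0000, V(4,3)=7.8635, V(4,4)=25.6082
  t=3,j=0: stock 30.3688 → up 36.1389 (V=0.0000), down 27.9393 (V=0.0000). Price 0.0000; hedge Δ=0.0000, bond B=0.0000.
  t=3,j=1: stock 39.2814 → up 46.7449 (V=0.0000), down 36.1389 (V=0.0000). Price 0.0000; hedge Δ=0.0000, bond B=0.0000.
  t=3,j=2: stock 50.8097 → up 60.4635 (V=7.8635), down 46.7449 (V=0.0000). Price 5.8248; hedge Δ=0.5732, bond B=-23.2993.
  t=3,j=3: stock 65.7212 → up 78.2082 (V=25.6082), down 60.4635 (V=7.8635). Price 19.9821; hedge Δ=1.0000, bond B=-45.7391.
  t=2,j=0: stock 33.0096 → up 39.2814 (V=0.0000), down 30.3688 (V=0.0000). Price 0.0000; hedge Δ=0.0000, bond B=0.0000.
  t=2,j=1: stock 42.6972 → up 50.8097 (V=5.8248), down 39.2814 (V=0.0000). Price 4.3147; hedge Δ=0.5053, bond B=-17.2587.
  t=2,j=2: stock 55.2279 → up 65.7212 (V=19.9821), down 50.8097 (V=5.8248). Price 15.5519; hedge Δ=0.9494, bond B=-36.8824.
  t=1,j=0: stock 35.8800 → up 42.6972 (V=4.3147), down 33.0096 (V=0.0000). Price 3.1961; hedge Δ=0.4454, bond B=-12.7842.
  t=1,j=1: stock 46.4100 → up 55.2279 (V=15.5519), down 42.6972 (V=4.3147). Price 12.0758; hedge Δ=0.8968, bond B=-29.5436.
  t=0,j=0: stock 39.0000 → up 46.4100 (V=12.0758), down 35.8800 (V=3.1961). Price 9.3567; hedge Δ=0.8433, bond B=-23.5311.
Self-financing check: at every node Δ·S+B equals the discounted successor values.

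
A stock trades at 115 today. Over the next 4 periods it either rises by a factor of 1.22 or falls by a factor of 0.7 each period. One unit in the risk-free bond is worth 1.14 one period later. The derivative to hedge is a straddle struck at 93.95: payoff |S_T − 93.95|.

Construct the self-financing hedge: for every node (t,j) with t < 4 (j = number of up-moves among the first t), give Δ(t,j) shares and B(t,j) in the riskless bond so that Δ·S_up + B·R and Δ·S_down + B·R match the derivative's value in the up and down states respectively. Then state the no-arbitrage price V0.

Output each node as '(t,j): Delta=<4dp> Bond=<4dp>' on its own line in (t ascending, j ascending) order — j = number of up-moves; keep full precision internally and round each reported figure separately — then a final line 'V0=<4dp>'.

(0,0): Delta=0.8746 Bond=-39.2837
(1,0): Delta=0.3747 Bond=-4.5371
(1,1): Delta=0.9268 Bond=-52.1010
(2,0): Delta=-1.0000 Bond=72.2915
(2,1): Delta=0.5181 Bond=-19.2566
(2,2): Delta=0.9694 Bond=-66.6930
(3,0): Delta=-1.0000 Bond=82.4123
(3,1): Delta=-1.0000 Bond=82.4123
(3,2): Delta=0.6765 Bond=-40.9279
(3,3): Delta=1.0000 Bond=-82.4123
V0=61.3004

Under the risk-neutral measure, an up-move has probability p* = (R−d)/(u−d) = 0.8462 and values discount at R = 1.14.
Terminal payoffs: V(4,0)=66.3385, V(4,1)=45.8271, V(4,2)=10.0787, V(4,3)=52.2258, V(4,4)=160.8135
  t=3,j=0: stock 39.4450 → up 48.1229 (V=45.8271), down 27.6115 (V=66.3385). Price 42.9673; hedge Δ=-1.0000, bond B=82.4123.
  t=3,j=1: stock 68.7470 → up 83.8713 (V=10.0787), down 48.1229 (V=45.8271). Price 13.6653; hedge Δ=-1.0000, bond B=82.4123.
  t=3,j=2: stock 119.8162 → up 146.1758 (V=52.2258), down 83.8713 (V=10.0787). Price 40.1242; hedge Δ=0.6765, bond B=-40.9279.
  t=3,j=3: stock 208.8225 → up 254.7635 (V=160.8135), down 146.1758 (V=52.2258). Price 126.4102; hedge Δ=1.0000, bond B=-82.4123.
  t=2,j=0: stock 56.3500 → up 68.7470 (V=13.6653), down 39.4450 (V=42.9673). Price 15.9415; hedge Δ=-1.0000, bond B=72.2915.
  t=2,j=1: stock 98.2100 → up 119.8162 (V=40.1242), down 68.7470 (V=13.6653). Price 31.6260; hedge Δ=0.5181, bond B=-19.2566.
  t=2,j=2: stock 171.1660 → up 208.8225 (V=126.4102), down 119.8162 (V=40.1242). Price 99.2416; hedge Δ=0.9694, bond B=-66.6930.
  t=1,j=0: stock 80.5000 → up 98.2100 (V=31.6260), down 56.3500 (V=15.9415). Price 25.6254; hedge Δ=0.3747, bond B=-4.5371.
  t=1,j=1: stock 140.3000 → up 171.1660 (V=99.2416), down 98.2100 (V=31.6260). Price 77.9291; hedge Δ=0.9268, bond B=-52.1010.
  t=0,j=0: stock 115.0000 → up 140.3000 (V=77.9291), down 80.5000 (V=25.6254). Price 61.3004; hedge Δ=0.8746, bond B=-39.2837.
Each (Δ,B) replicates both successor values, so the strategy is self-financing and V0 is arbitrage-free.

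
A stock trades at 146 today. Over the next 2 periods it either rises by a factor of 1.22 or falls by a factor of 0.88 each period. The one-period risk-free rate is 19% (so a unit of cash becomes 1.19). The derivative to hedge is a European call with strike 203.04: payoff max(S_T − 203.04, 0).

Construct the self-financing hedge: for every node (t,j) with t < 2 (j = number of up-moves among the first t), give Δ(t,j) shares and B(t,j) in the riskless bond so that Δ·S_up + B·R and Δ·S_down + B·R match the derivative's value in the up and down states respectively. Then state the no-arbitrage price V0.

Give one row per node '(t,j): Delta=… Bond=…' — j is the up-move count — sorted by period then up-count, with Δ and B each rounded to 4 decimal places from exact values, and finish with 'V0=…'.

Risk-neutral probability p* = (R−d)/(u−d) = (1.19−0.88)/(1.22−0.88) = 0.9118.
At expiry t=2: V(2,0)=0.0000, V(2,1)=0.0000, V(2,2)=14.2664
Node (1,0) S=128.4800: V=(p*·0.0000+(1−p*)·0.0000)/1.19=0.0000; Δ=(0.0000−0.0000)/(156.7456−113.0624)=0.0000; B=V−Δ·S=0.0000
Node (1,1) S=178.1200: V=(p*·14.2664+(1−p*)·0.0000)/1.19=10.9308; Δ=(14.2664−0.0000)/(217.3064−156.7456)=0.2356; B=V−Δ·S=-31.0292
Node (0,0) S=146.0000: V=(p*·10.9308+(1−p*)·0.0000)/1.19=8.3750; Δ=(10.9308−0.0000)/(178.1200−128.4800)=0.2202; B=V−Δ·S=-23.7743
Each (Δ,B) replicates both successor values, so the strategy is self-financing and V0 is arbitrage-free.

(0,0): Delta=0.2202 Bond=-23.7743
(1,0): Delta=0.0000 Bond=0.0000
(1,1): Delta=0.2356 Bond=-31.0292
V0=8.3750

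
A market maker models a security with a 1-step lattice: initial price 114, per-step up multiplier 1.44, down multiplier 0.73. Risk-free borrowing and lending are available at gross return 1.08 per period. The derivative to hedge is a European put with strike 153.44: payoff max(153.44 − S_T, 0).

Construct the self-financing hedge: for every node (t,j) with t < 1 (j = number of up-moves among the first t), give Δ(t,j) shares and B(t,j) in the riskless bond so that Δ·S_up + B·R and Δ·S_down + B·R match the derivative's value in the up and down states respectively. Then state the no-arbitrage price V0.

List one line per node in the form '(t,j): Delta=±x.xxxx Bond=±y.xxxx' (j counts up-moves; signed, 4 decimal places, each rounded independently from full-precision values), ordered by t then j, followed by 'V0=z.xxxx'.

Under the risk-neutral measure, an up-move has probability p* = (R−d)/(u−d) = 0.4930 and values discount at R = 1.08.
Payoff layer (t=1): V(1,0)=70.2200, V(1,1)=0.0000
Node (0,0) S=114.0000: V=(p*·0.0000+(1−p*)·70.2200)/1.08=32.9671; Δ=(0.0000−70.2200)/(164.1600−83.2200)=-0.8676; B=V−Δ·S=131.8685
The time-0 hedge costs 32.9671, which is the no-arbitrage price.

(0,0): Delta=-0.8676 Bond=131.8685
V0=32.9671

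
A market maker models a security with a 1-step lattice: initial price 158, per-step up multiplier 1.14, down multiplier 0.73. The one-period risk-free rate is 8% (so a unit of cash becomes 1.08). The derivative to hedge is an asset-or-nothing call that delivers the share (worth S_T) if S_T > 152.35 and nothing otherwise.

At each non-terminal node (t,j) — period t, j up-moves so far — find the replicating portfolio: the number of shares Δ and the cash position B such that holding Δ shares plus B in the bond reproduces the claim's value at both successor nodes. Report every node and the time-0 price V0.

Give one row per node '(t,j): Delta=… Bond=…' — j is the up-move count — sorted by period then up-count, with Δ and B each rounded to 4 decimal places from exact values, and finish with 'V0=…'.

The replicating-portfolio and risk-neutral prices coincide; use p* = (1.08−0.73)/(1.14−0.73) = 0.8537 for the latter.
At expiry t=1: V(1,0)=0.0000, V(1,1)=180.1200
Node (0,0) S=158.0000: V=(p*·180.1200+(1−p*)·0.0000)/1.08=142.3713; Δ=(180.1200−0.0000)/(180.1200−115.3400)=2.7805; B=V−Δ·S=-296.9458
Each (Δ,B) replicates both successor values, so the strategy is self-financing and V0 is arbitrage-free.

(0,0): Delta=2.7805 Bond=-296.9458
V0=142.3713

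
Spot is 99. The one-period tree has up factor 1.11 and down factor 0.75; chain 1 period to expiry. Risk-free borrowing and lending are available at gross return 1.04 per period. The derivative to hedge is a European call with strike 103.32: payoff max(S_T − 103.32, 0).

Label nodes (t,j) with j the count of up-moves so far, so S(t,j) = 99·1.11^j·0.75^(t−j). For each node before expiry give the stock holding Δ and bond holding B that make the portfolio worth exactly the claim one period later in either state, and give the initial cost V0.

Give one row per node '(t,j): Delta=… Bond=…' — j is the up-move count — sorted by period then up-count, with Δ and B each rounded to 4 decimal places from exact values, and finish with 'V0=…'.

(0,0): Delta=0.1843 Bond=-13.1611
V0=5.0889

Since d<R<u, set p* = (R−d)/(u−d) = 0.8056; price each node as the discounted p*-expectation of its children.
Payoff layer (t=1): V(1,0)=0.0000, V(1,1)=6.5700
(0,0): S=99.0000. Δ = (V_up−V_dn)/(S_up−S_dn) = (6.5700−0.0000)/(109.8900−74.2500) = 0.1843. V = [p*·6.5700 + (1−p*)·0.0000]/1.04 = 5.0889. B = V − Δ·S = -13.1611.
The time-0 hedge costs 5.0889, which is the no-arbitrage price.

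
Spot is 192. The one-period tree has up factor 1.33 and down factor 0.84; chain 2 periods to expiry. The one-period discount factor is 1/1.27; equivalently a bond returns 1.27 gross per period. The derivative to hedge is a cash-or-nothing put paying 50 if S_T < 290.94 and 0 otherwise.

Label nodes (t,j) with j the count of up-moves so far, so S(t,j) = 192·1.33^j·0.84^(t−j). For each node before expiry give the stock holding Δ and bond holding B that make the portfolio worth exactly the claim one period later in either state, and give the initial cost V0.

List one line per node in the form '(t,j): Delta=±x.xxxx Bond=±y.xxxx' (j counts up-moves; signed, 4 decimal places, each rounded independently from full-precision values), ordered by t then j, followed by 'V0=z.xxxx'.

(0,0): Delta=-0.3672 Bond=77.6357
(1,0): Delta=0.0000 Bond=39.3701
(1,1): Delta=-0.3996 Bond=106.8616
V0=7.1270

Since d<R<u, set p* = (R−d)/(u−d) = 0.8776; price each node as the discounted p*-expectation of its children.
At expiry t=2: V(2,0)=50.0000, V(2,1)=50.0000, V(2,2)=0.0000
Node (1,0) S=161.2800: V=(p*·50.0000+(1−p*)·50.0000)/1.27=39.3701; Δ=(50.0000−50.0000)/(214.5024−135.4752)=0.0000; B=V−Δ·S=39.3701
Node (1,1) S=255.3600: V=(p*·0.0000+(1−p*)·50.0000)/1.27=4.8208; Δ=(0.0000−50.0000)/(339.6288−214.5024)=-0.3996; B=V−Δ·S=106.8616
Node (0,0) S=192.0000: V=(p*·4.8208+(1−p*)·39.3701)/1.27=7.1270; Δ=(4.8208−39.3701)/(255.3600−161.2800)=-0.3672; B=V−Δ·S=77.6357
Root portfolio cost Δ·192+B reproduces V0=7.1270.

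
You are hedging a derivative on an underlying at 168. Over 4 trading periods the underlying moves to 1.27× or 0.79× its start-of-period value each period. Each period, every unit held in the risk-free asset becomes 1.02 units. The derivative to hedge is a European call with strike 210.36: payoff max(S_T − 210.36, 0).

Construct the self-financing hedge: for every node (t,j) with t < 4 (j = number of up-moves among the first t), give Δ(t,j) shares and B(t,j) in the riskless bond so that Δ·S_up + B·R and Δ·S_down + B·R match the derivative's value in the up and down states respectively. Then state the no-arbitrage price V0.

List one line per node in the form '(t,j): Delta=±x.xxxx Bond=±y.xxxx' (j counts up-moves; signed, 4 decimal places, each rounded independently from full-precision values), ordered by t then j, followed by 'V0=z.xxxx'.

The replicating-portfolio and risk-neutral prices coincide; use p* = (1.02−0.79)/(1.27−0.79) = 0.4792 for the latter.
Terminal values V(4,·): V(4,0)=0.0000, V(4,1)=0.0000, V(4,2)=0.0000, V(4,3)=61.5014, V(4,4)=226.6830
Node (3,0) S=82.8306: V=(p*·0.0000+(1−p*)·0.0000)/1.02=0.0000; Δ=(0.0000−0.0000)/(105.1948−65.4361)=0.0000; B=V−Δ·S=0.0000
Node (3,1) S=133.1580: V=(p*·0.0000+(1−p*)·0.0000)/1.02=0.0000; Δ=(0.0000−0.0000)/(169.1106−105.1948)=0.0000; B=V−Δ·S=0.0000
Node (3,2) S=214.0641: V=(p*·61.5014+(1−p*)·0.0000)/1.02=28.8916; Δ=(61.5014−0.0000)/(271.8614−169.1106)=0.5985; B=V−Δ·S=-99.2363
Node (3,3) S=344.1283: V=(p*·226.6830+(1−p*)·61.5014)/1.02=137.8930; Δ=(226.6830−61.5014)/(437.0430−271.8614)=1.0000; B=V−Δ·S=-206.2353
Node (2,0) S=104.8488: V=(p*·0.0000+(1−p*)·0.0000)/1.02=0.0000; Δ=(0.0000−0.0000)/(133.1580−82.8306)=0.0000; B=V−Δ·S=0.0000
Node (2,1) S=168.5544: V=(p*·28.8916+(1−p*)·0.0000)/1.02=13.5724; Δ=(28.8916−0.0000)/(214.0641−133.1580)=0.3571; B=V−Δ·S=-46.6184
Node (2,2) S=270.9672: V=(p*·137.8930+(1−p*)·28.8916)/1.02=79.5308; Δ=(137.8930−28.8916)/(344.1283−214.0641)=0.8381; B=V−Δ·S=-147.5555
Node (1,0) S=132.7200: V=(p*·13.5724+(1−p*)·0.0000)/1.02=6.3759; Δ=(13.5724−0.0000)/(168.5544−104.8488)=0.2130; B=V−Δ·S=-21.9000
Node (1,1) S=213.3600: V=(p*·79.5308+(1−p*)·13.5724)/1.02=44.2917; Δ=(79.5308−13.5724)/(270.9672−168.5544)=0.6440; B=V−Δ·S=-93.1217
Node (0,0) S=168.0000: V=(p*·44.2917+(1−p*)·6.3759)/1.02=24.0626; Δ=(44.2917−6.3759)/(213.3600−132.7200)=0.4702; B=V−Δ·S=-54.9285
The time-0 hedge costs 24.0626, which is the no-arbitrage price.

(0,0): Delta=0.4702 Bond=-54.9285
(1,0): Delta=0.2130 Bond=-21.9000
(1,1): Delta=0.6440 Bond=-93.1217
(2,0): Delta=0.0000 Bond=0.0000
(2,1): Delta=0.3571 Bond=-46.6184
(2,2): Delta=0.8381 Bond=-147.5555
(3,0): Delta=0.0000 Bond=0.0000
(3,1): Delta=0.0000 Bond=0.0000
(3,2): Delta=0.5985 Bond=-99.2363
(3,3): Delta=1.0000 Bond=-206.2353
V0=24.0626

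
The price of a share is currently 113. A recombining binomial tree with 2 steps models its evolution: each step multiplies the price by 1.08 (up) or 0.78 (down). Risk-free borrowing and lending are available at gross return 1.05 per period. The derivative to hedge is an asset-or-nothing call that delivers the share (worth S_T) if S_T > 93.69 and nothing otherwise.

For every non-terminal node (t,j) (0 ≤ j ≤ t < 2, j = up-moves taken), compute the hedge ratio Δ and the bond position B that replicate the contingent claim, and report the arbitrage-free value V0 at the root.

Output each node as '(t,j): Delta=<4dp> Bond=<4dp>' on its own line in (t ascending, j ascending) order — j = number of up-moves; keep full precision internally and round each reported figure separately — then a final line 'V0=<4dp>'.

(0,0): Delta=1.1931 Bond=-22.4487
(1,0): Delta=3.6000 Bond=-235.7115
(1,1): Delta=1.0000 Bond=0.0000
V0=112.3764

No-arbitrage ⇒ martingale measure with p* = (R−d)/(u−d) = 0.9000.
At expiry t=2: V(2,0)=0.0000, V(2,1)=95.1912, V(2,2)=131.8032
  t=1,j=0: stock 88.1400 → up 95.1912 (V=95.1912), down 68.7492 (V=0.0000). Price 81.5925; hedge Δ=3.6000, bond B=-235.7115.
  t=1,j=1: stock 122.0400 → up 131.8032 (V=131.8032), down 95.1912 (V=95.1912). Price 122.0400; hedge Δ=1.0000, bond B=0.0000.
  t=0,j=0: stock 113.0000 → up 122.0400 (V=122.0400), down 88.1400 (V=81.5925). Price 112.3764; hedge Δ=1.1931, bond B=-22.4487.
Check: Δ(0,0)·S0 + B(0,0) = 112.3764 = V0.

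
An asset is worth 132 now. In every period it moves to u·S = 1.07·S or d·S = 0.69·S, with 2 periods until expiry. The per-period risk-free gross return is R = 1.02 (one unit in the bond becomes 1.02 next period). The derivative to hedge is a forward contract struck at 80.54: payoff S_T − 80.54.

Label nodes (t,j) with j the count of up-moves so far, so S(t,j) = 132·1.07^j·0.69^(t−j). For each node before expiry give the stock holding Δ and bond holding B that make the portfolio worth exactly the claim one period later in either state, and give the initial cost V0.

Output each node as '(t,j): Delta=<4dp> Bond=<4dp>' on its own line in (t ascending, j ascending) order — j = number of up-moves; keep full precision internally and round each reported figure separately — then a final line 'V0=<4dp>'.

(0,0): Delta=1.0000 Bond=-77.4125
(1,0): Delta=1.0000 Bond=-78.9608
(1,1): Delta=1.0000 Bond=-78.9608
V0=54.5875

Since d<R<u, set p* = (R−d)/(u−d) = 0.8684; price each node as the discounted p*-expectation of its children.
At expiry t=2: V(2,0)=-17.6948, V(2,1)=16.9156, V(2,2)=70.5868
(1,0): S=91.0800. Δ = (V_up−V_dn)/(S_up−S_dn) = (16.9156−-17.6948)/(97.4556−62.8452) = 1.0000. V = [p*·16.9156 + (1−p*)·-17.6948]/1.02 = 12.1192. B = V − Δ·S = -78.9608.
(1,1): S=141.2400. Δ = (V_up−V_dn)/(S_up−S_dn) = (70.5868−16.9156)/(151.1268−97.4556) = 1.0000. V = [p*·70.5868 + (1−p*)·16.9156]/1.02 = 62.2792. B = V − Δ·S = -78.9608.
(0,0): S=132.0000. Δ = (V_up−V_dn)/(S_up−S_dn) = (62.2792−12.1192)/(141.2400−91.0800) = 1.0000. V = [p*·62.2792 + (1−p*)·12.1192]/1.02 = 54.5875. B = V − Δ·S = -77.4125.
Self-financing check: at every node Δ·S+B equals the discounted successor values.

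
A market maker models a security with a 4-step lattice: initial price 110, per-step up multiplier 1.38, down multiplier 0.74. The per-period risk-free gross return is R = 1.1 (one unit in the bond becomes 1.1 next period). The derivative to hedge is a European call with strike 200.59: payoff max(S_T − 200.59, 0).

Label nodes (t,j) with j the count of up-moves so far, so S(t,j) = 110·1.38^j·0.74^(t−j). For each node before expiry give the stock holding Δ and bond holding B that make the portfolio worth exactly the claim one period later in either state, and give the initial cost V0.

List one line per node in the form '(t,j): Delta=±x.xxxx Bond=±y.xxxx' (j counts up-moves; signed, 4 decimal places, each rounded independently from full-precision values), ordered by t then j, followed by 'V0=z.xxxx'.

(0,0): Delta=0.4105 Bond=-28.7575
(1,0): Delta=0.0669 Bond=-3.6653
(1,1): Delta=0.5538 Bond=-53.3860
(2,0): Delta=0.0000 Bond=0.0000
(2,1): Delta=0.0949 Bond=-7.1678
(2,2): Delta=0.7452 Bond=-98.8244
(3,0): Delta=0.0000 Bond=0.0000
(3,1): Delta=0.0000 Bond=0.0000
(3,2): Delta=0.1344 Bond=-14.0170
(3,3): Delta=1.0000 Bond=-182.3545
V0=16.3998

No-arbitrage ⇒ martingale measure with p* = (R−d)/(u−d) = 0.5625.
At expiry t=4: V(4,0)=0.0000, V(4,1)=0.0000, V(4,2)=0.0000, V(4,3)=13.3351, V(4,4)=198.3513
  t=3,j=0: stock 44.5746 → up 61.5130 (V=0.0000), down 32.9852 (V=0.0000). Price 0.0000; hedge Δ=0.0000, bond B=0.0000.
  t=3,j=1: stock 83.1257 → up 114.7134 (V=0.0000), down 61.5130 (V=0.0000). Price 0.0000; hedge Δ=0.0000, bond B=0.0000.
  t=3,j=2: stock 155.0182 → up 213.9251 (V=13.3351), down 114.7134 (V=0.0000). Price 6.8191; hedge Δ=0.1344, bond B=-14.0170.
  t=3,j=3: stock 289.0879 → up 398.9413 (V=198.3513), down 213.9251 (V=13.3351). Price 106.7334; hedge Δ=1.0000, bond B=-182.3545.
  t=2,j=0: stock 60.2360 → up 83.1257 (V=0.0000), down 44.5746 (V=0.0000). Price 0.0000; hedge Δ=0.0000, bond B=0.0000.
  t=2,j=1: stock 112.3320 → up 155.0182 (V=6.8191), down 83.1257 (V=0.0000). Price 3.4870; hedge Δ=0.0949, bond B=-7.1678.
  t=2,j=2: stock 209.4840 → up 289.0879 (V=106.7334), down 155.0182 (V=6.8191). Price 57.2917; hedge Δ=0.7452, bond B=-98.8244.
  t=1,j=0: stock 81.4000 → up 112.3320 (V=3.4870), down 60.2360 (V=0.0000). Price 1.7831; hedge Δ=0.0669, bond B=-3.6653.
  t=1,j=1: stock 151.8000 → up 209.4840 (V=57.2917), down 112.3320 (V=3.4870). Price 30.6838; hedge Δ=0.5538, bond B=-53.3860.
  t=0,j=0: stock 110.0000 → up 151.8000 (V=30.6838), down 81.4000 (V=1.7831). Price 16.3998; hedge Δ=0.4105, bond B=-28.7575.
Root portfolio cost Δ·110+B reproduces V0=16.3998.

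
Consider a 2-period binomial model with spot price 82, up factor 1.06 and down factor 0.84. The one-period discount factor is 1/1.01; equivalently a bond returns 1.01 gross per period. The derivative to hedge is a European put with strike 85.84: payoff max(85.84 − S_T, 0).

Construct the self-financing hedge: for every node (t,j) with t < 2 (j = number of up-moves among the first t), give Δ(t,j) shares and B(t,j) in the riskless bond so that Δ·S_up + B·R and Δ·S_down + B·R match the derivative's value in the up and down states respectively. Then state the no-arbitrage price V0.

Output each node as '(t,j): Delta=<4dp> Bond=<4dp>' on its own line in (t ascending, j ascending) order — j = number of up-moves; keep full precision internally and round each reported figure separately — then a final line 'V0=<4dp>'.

The replicating-portfolio and risk-neutral prices coincide; use p* = (1.01−0.84)/(1.06−0.84) = 0.7727 for the latter.
At expiry t=2: V(2,0)=27.9808, V(2,1)=12.8272, V(2,2)=0.0000
  t=1,j=0: stock 68.8800 → up 73.0128 (V=12.8272), down 57.8592 (V=27.9808). Price 16.1101; hedge Δ=-1.0000, bond B=84.9901.
  t=1,j=1: stock 86.9200 → up 92.1352 (V=0.0000), down 73.0128 (V=12.8272). Price 2.8864; hedge Δ=-0.6708, bond B=61.1919.
  t=0,j=0: stock 82.0000 → up 86.9200 (V=2.8864), down 68.8800 (V=16.1101). Price 5.8335; hedge Δ=-0.7330, bond B=65.9411.
Root portfolio cost Δ·82+B reproduces V0=5.8335.

(0,0): Delta=-0.7330 Bond=65.9411
(1,0): Delta=-1.0000 Bond=84.9901
(1,1): Delta=-0.6708 Bond=61.1919
V0=5.8335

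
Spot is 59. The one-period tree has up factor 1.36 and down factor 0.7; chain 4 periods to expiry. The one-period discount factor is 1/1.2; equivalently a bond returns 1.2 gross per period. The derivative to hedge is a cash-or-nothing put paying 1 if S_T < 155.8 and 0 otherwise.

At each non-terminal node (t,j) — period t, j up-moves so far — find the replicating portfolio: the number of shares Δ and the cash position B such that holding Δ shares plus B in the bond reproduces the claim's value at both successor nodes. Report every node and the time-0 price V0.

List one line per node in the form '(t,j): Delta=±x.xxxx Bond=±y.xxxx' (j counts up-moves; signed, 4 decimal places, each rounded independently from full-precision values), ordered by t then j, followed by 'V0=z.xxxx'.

The replicating-portfolio and risk-neutral prices coincide; use p* = (1.2−0.7)/(1.36−0.7) = 0.7576 for the latter.
At expiry t=4: V(4,0)=1.0000, V(4,1)=1.0000, V(4,2)=1.0000, V(4,3)=1.0000, V(4,4)=0.0000
  t=3,j=0: stock 20.2370 → up 27.5223 (V=1.0000), down 14.1659 (V=1.0000). Price 0.8333; hedge Δ=0.0000, bond B=0.8333.
  t=3,j=1: stock 39.3176 → up 53.4719 (V=1.0000), down 27.5223 (V=1.0000). Price 0.8333; hedge Δ=0.0000, bond B=0.8333.
  t=3,j=2: stock 76.3885 → up 103.8883 (V=1.0000), down 53.4719 (V=1.0000). Price 0.8333; hedge Δ=0.0000, bond B=0.8333.
  t=3,j=3: stock 148.4119 → up 201.8402 (V=0.0000), down 103.8883 (V=1.0000). Price 0.2020; hedge Δ=-0.0102, bond B=1.7172.
  t=2,j=0: stock 28.9100 → up 39.3176 (V=0.8333), down 20.2370 (V=0.8333). Price 0.6944; hedge Δ=0.0000, bond B=0.6944.
  t=2,j=1: stock 56.1680 → up 76.3885 (V=0.8333), down 39.3176 (V=0.8333). Price 0.6944; hedge Δ=0.0000, bond B=0.6944.
  t=2,j=2: stock 109.1264 → up 148.4119 (V=0.2020), down 76.3885 (V=0.8333). Price 0.2959; hedge Δ=-0.0088, bond B=1.2524.
  t=1,j=0: stock 41.3000 → up 56.1680 (V=0.6944), down 28.9100 (V=0.6944). Price 0.5787; hedge Δ=0.0000, bond B=0.5787.
  t=1,j=1: stock 80.2400 → up 109.1264 (V=0.2959), down 56.1680 (V=0.6944). Price 0.3271; hedge Δ=-0.0075, bond B=0.9310.
  t=0,j=0: stock 59.0000 → up 80.2400 (V=0.3271), down 41.3000 (V=0.5787). Price 0.3234; hedge Δ=-0.0065, bond B=0.7046.
The time-0 hedge costs 0.3234, which is the no-arbitrage price.

(0,0): Delta=-0.0065 Bond=0.7046
(1,0): Delta=0.0000 Bond=0.5787
(1,1): Delta=-0.0075 Bond=0.9310
(2,0): Delta=0.0000 Bond=0.6944
(2,1): Delta=0.0000 Bond=0.6944
(2,2): Delta=-0.0088 Bond=1.2524
(3,0): Delta=0.0000 Bond=0.8333
(3,1): Delta=0.0000 Bond=0.8333
(3,2): Delta=0.0000 Bond=0.8333
(3,3): Delta=-0.0102 Bond=1.7172
V0=0.3234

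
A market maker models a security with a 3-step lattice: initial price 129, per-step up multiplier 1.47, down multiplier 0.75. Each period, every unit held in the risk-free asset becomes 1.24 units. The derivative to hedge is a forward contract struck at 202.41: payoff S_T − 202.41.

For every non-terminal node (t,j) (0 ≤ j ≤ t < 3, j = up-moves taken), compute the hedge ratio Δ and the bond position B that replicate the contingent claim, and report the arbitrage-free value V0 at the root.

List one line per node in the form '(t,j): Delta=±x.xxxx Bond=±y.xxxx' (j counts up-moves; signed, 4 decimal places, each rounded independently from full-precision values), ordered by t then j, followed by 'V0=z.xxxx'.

(0,0): Delta=1.0000 Bond=-106.1615
(1,0): Delta=1.0000 Bond=-131.6402
(1,1): Delta=1.0000 Bond=-131.6402
(2,0): Delta=1.0000 Bond=-163.2339
(2,1): Delta=1.0000 Bond=-163.2339
(2,2): Delta=1.0000 Bond=-163.2339
V0=22.8385

Under the risk-neutral measure, an up-move has probability p* = (R−d)/(u−d) = 0.6806 and values discount at R = 1.24.
Terminal values V(3,·): V(3,0)=-147.9881, V(3,1)=-95.7431, V(3,2)=6.6571, V(3,3)=207.3615
(2,0): S=72.5625. Δ = (V_up−V_dn)/(S_up−S_dn) = (-95.7431−-147.9881)/(106.6669−54.4219) = 1.0000. V = [p*·-95.7431 + (1−p*)·-147.9881]/1.24 = -90.6714. B = V − Δ·S = -163.2339.
(2,1): S=142.2225. Δ = (V_up−V_dn)/(S_up−S_dn) = (6.6571−-95.7431)/(209.0671−106.6669) = 1.0000. V = [p*·6.6571 + (1−p*)·-95.7431]/1.24 = -21.0114. B = V − Δ·S = -163.2339.
(2,2): S=278.7561. Δ = (V_up−V_dn)/(S_up−S_dn) = (207.3615−6.6571)/(409.7715−209.0671) = 1.0000. V = [p*·207.3615 + (1−p*)·6.6571]/1.24 = 115.5222. B = V − Δ·S = -163.2339.
(1,0): S=96.7500. Δ = (V_up−V_dn)/(S_up−S_dn) = (-21.0114−-90.6714)/(142.2225−72.5625) = 1.0000. V = [p*·-21.0114 + (1−p*)·-90.6714]/1.24 = -34.8902. B = V − Δ·S = -131.6402.
(1,1): S=189.6300. Δ = (V_up−V_dn)/(S_up−S_dn) = (115.5222−-21.0114)/(278.7561−142.2225) = 1.0000. V = [p*·115.5222 + (1−p*)·-21.0114]/1.24 = 57.9898. B = V − Δ·S = -131.6402.
(0,0): S=129.0000. Δ = (V_up−V_dn)/(S_up−S_dn) = (57.9898−-34.8902)/(189.6300−96.7500) = 1.0000. V = [p*·57.9898 + (1−p*)·-34.8902]/1.24 = 22.8385. B = V − Δ·S = -106.1615.
Root portfolio cost Δ·129+B reproduces V0=22.8385.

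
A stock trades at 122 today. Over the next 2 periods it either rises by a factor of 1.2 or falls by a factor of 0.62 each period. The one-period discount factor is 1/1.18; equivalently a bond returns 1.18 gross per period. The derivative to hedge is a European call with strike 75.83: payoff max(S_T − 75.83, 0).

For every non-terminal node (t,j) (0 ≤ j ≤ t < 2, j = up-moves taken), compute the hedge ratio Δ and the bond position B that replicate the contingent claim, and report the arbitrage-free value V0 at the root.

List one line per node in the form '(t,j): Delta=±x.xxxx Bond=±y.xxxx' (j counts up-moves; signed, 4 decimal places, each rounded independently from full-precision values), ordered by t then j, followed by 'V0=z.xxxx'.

(0,0): Delta=0.9881 Bond=-52.9774
(1,0): Delta=0.3405 Bond=-13.5324
(1,1): Delta=1.0000 Bond=-64.2627
V0=67.5648

Under the risk-neutral measure, an up-move has probability p* = (R−d)/(u−d) = 0.9655 and values discount at R = 1.18.
At expiry t=2: V(2,0)=0.0000, V(2,1)=14.9380, V(2,2)=99.8500
(1,0): S=75.6400. Δ = (V_up−V_dn)/(S_up−S_dn) = (14.9380−0.0000)/(90.7680−46.8968) = 0.3405. V = [p*·14.9380 + (1−p*)·0.0000]/1.18 = 12.2228. B = V − Δ·S = -13.5324.
(1,1): S=146.4000. Δ = (V_up−V_dn)/(S_up−S_dn) = (99.8500−14.9380)/(175.6800−90.7680) = 1.0000. V = [p*·99.8500 + (1−p*)·14.9380]/1.18 = 82.1373. B = V − Δ·S = -64.2627.
(0,0): S=122.0000. Δ = (V_up−V_dn)/(S_up−S_dn) = (82.1373−12.2228)/(146.4000−75.6400) = 0.9881. V = [p*·82.1373 + (1−p*)·12.2228]/1.18 = 67.5648. B = V − Δ·S = -52.9774.
Each (Δ,B) replicates both successor values, so the strategy is self-financing and V0 is arbitrage-free.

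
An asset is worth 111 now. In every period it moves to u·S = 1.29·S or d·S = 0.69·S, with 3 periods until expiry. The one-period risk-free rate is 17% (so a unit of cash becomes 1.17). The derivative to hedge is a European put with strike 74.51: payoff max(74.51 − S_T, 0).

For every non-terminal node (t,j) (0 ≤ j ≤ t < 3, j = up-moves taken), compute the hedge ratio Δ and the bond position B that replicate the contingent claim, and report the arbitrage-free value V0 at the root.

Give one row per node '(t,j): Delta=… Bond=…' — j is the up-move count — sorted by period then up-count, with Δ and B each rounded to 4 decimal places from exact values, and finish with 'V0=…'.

The replicating-portfolio and risk-neutral prices coincide; use p* = (1.17−0.69)/(1.29−0.69) = 0.8000 for the latter.
Payoff layer (t=3): V(3,0)=38.0455, V(3,1)=6.3372, V(3,2)=0.0000, V(3,3)=0.0000
  t=2,j=0: stock 52.8471 → up 68.1728 (V=6.3372), down 36.4645 (V=38.0455). Price 10.8367; hedge Δ=-1.0000, bond B=63.6838.
  t=2,j=1: stock 98.8011 → up 127.4534 (V=0.0000), down 68.1728 (V=6.3372). Price 1.0833; hedge Δ=-0.1069, bond B=11.6454.
  t=2,j=2: stock 184.7151 → up 238.2825 (V=0.0000), down 127.4534 (V=0.0000). Price 0.0000; hedge Δ=0.0000, bond B=0.0000.
  t=1,j=0: stock 76.5900 → up 98.8011 (V=1.0833), down 52.8471 (V=10.8367). Price 2.5931; hedge Δ=-0.2122, bond B=18.8488.
  t=1,j=1: stock 143.1900 → up 184.7151 (V=0.0000), down 98.8011 (V=1.0833). Price 0.1852; hedge Δ=-0.0126, bond B=1.9907.
  t=0,j=0: stock 111.0000 → up 143.1900 (V=0.1852), down 76.5900 (V=2.5931). Price 0.5699; hedge Δ=-0.0362, bond B=4.5831.
Root portfolio cost Δ·111+B reproduces V0=0.5699.

(0,0): Delta=-0.0362 Bond=4.5831
(1,0): Delta=-0.2122 Bond=18.8488
(1,1): Delta=-0.0126 Bond=1.9907
(2,0): Delta=-1.0000 Bond=63.6838
(2,1): Delta=-0.1069 Bond=11.6454
(2,2): Delta=0.0000 Bond=0.0000
V0=0.5699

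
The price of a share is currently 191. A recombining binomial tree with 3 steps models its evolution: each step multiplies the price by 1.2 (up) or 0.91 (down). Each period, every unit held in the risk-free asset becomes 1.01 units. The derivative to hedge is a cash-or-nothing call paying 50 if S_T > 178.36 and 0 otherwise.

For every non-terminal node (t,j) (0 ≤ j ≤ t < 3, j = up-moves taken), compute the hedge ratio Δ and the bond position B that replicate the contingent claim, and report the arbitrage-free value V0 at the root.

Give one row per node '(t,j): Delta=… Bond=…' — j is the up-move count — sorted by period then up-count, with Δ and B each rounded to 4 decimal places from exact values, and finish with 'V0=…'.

(0,0): Delta=0.3798 Bond=-37.6691
(1,0): Delta=0.6435 Bond=-83.8672
(1,1): Delta=0.0000 Bond=49.0148
(2,0): Delta=1.0901 Bond=-155.3431
(2,1): Delta=0.0000 Bond=49.5050
(2,2): Delta=0.0000 Bond=49.5050
V0=34.8814

No-arbitrage ⇒ martingale measure with p* = (R−d)/(u−d) = 0.3448.
At expiry t=3: V(3,0)=0.0000, V(3,1)=50.0000, V(3,2)=50.0000, V(3,3)=50.0000
(2,0): S=158.1671. Δ = (V_up−V_dn)/(S_up−S_dn) = (50.0000−0.0000)/(189.8005−143.9321) = 1.0901. V = [p*·50.0000 + (1−p*)·0.0000]/1.01 = 17.0707. B = V − Δ·S = -155.3431.
(2,1): S=208.5720. Δ = (V_up−V_dn)/(S_up−S_dn) = (50.0000−50.0000)/(250.2864−189.8005) = 0.0000. V = [p*·50.0000 + (1−p*)·50.0000]/1.01 = 49.5050. B = V − Δ·S = 49.5050.
(2,2): S=275.0400. Δ = (V_up−V_dn)/(S_up−S_dn) = (50.0000−50.0000)/(330.0480−250.2864) = 0.0000. V = [p*·50.0000 + (1−p*)·50.0000]/1.01 = 49.5050. B = V − Δ·S = 49.5050.
(1,0): S=173.8100. Δ = (V_up−V_dn)/(S_up−S_dn) = (49.5050−17.0707)/(208.5720−158.1671) = 0.6435. V = [p*·49.5050 + (1−p*)·17.0707]/1.01 = 27.9752. B = V − Δ·S = -83.8672.
(1,1): S=229.2000. Δ = (V_up−V_dn)/(S_up−S_dn) = (49.5050−49.5050)/(275.0400−208.5720) = 0.0000. V = [p*·49.5050 + (1−p*)·49.5050]/1.01 = 49.0148. B = V − Δ·S = 49.0148.
(0,0): S=191.0000. Δ = (V_up−V_dn)/(S_up−S_dn) = (49.0148−27.9752)/(229.2000−173.8100) = 0.3798. V = [p*·49.0148 + (1−p*)·27.9752]/1.01 = 34.8814. B = V − Δ·S = -37.6691.
Root portfolio cost Δ·191+B reproduces V0=34.8814.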